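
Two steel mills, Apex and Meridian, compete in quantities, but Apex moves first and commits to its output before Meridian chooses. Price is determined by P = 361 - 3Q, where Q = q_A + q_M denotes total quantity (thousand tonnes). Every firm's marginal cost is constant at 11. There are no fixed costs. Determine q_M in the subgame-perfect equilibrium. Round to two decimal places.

The follower Meridian best-responds to any q_A: π_M = (361 - 3Q)q_M - 11q_M.
Follower FOC: 350 - 3q_A - 6q_M = 0, so q_M(q_A) = (350 - 3q_A)/6.
Apex substitutes q_M(q_A) into its own profit: π_A = q_A(361 - 3q_A - (350 - 3q_A)/2) - 11q_A = (186 - (3/2)q_A)q_A - 11q_A.
Maximising: ∂π_A/∂q_A = 175 - 3q_A = 0, giving q_A = 175/3.
Then q_M = (350 - 3·(175/3))/6 = 175/6.

29.17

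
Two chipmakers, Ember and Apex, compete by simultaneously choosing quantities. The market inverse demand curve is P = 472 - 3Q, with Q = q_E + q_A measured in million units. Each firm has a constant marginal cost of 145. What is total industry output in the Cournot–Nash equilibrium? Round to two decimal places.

A representative firm's profit is π_i = q_i(472 - 3Q) - 145q_i.
First-order condition (treating rivals' output as given): 327 - 6q_i - 3q_j = 0.
With identical firms every q_j equals q_i, so q_j = q_i and 327 = 9q_i, giving q_i = 109/3.
Total output Q = 109/3 + 109/3 = 218/3.

72.67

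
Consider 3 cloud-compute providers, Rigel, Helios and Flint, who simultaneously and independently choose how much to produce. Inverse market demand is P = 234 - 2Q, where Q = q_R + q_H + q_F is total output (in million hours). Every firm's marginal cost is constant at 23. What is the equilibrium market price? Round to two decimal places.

75.75

Each firm earns π_i = (234 - 2Q)q_i - 23q_i.
First-order condition (treating rivals' output as given): 211 - 4q_i - 2·Σ_{j≠i} q_j = 0.
With identical firms every q_j equals q_i, so Σ_{j≠i} q_j = 2q_i and 211 = 8q_i, giving q_i = 211/8.
Total output Q = 633/8, so price P = 234 - 2·(633/8) = 303/4.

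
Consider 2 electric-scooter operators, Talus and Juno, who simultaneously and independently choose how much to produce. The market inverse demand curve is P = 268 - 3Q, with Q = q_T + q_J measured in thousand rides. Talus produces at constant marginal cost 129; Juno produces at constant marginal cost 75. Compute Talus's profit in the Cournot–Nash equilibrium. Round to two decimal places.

267.59

Talus's profit: π_T = (268 - 3Q)q_T - (129q_T). Setting ∂π_T/∂q_T = 0: 139 - 6q_T - 3(q_J) = 0.
Juno's first-order condition: 193 - 6q_J - 3(q_T) = 0.
So q_T = (139 - 3q_J)/6 and q_J = (193 - 3q_T)/6.
Substituting one into the other gives q_T = 85/9 and q_J = 247/9.
Price P = 268 - 3·(332/9) = 472/3.
Talus's profit: (472/3 - 129)·(85/9) = 267.5926.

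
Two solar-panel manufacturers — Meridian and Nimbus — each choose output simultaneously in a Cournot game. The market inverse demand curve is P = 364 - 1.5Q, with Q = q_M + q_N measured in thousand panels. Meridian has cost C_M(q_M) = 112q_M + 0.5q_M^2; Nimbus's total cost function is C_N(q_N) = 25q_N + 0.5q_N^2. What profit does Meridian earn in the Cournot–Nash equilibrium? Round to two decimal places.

Meridian's profit: π_M = (364 - 1.5Q)q_M - (112q_M + (1/2)q_M²). Setting ∂π_M/∂q_M = 0: 252 - 4q_M - (3/2)(q_N) = 0.
Nimbus's profit: π_N = (364 - 1.5Q)q_N - (25q_N + (1/2)q_N²). Setting ∂π_N/∂q_N = 0: 339 - 4q_N - (3/2)(q_M) = 0.
So q_M = (252 - (3/2)q_N)/4 and q_N = (339 - (3/2)q_M)/4.
Solving the pair: q_M = 1998/55, q_N = 71.1273.
Price P = 364 - (3/2)·(1182/11) = 202.8182.
Meridian's profit: 202.8182·(1998/55) - 112·(1998/55) - (1/2)(1998/55)² = 2639.3415.

2639.34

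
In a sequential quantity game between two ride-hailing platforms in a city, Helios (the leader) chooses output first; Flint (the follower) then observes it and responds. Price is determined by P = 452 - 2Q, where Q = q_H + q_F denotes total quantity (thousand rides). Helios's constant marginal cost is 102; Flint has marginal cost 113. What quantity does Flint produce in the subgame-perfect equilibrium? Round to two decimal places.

39.63

Solve by backward induction. Given q_H, the follower Flint maximises π_F = (452 - 2q_H - 2q_F)q_F - 113q_F.
Setting the follower's marginal profit to zero, 339 - 2q_H - 4q_F = 0, i.e. q_F = (339 - 2q_H)/4.
The leader anticipates this reaction. Substituting into P = 452 - 2Q gives P = 565/2 - q_H, so π_H = (565/2 - q_H)q_H - 102q_H.
The leader's first-order condition 361/2 - 2q_H = 0 yields q_H = 361/4.
Then q_F = (339 - 2·(361/4))/4 = 317/8.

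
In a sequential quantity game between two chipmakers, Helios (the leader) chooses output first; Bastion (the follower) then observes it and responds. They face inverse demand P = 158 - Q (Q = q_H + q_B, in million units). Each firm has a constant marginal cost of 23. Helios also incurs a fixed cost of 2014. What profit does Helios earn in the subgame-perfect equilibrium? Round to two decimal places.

264.13

The follower Bastion best-responds to any q_H: π_B = (158 - Q)q_B - 23q_B.
Setting the follower's marginal profit to zero, 135 - q_H - 2q_B = 0, i.e. q_B = (135 - q_H)/2.
The leader anticipates this reaction. Substituting into P = 158 - Q gives P = 181/2 - (1/2)q_H, so π_H = (181/2 - (1/2)q_H)q_H - 23q_H.
Maximising: ∂π_H/∂q_H = 135/2 - q_H = 0, giving q_H = 135/2.
Then q_B = (135 - 135/2)/2 = 135/4.
Price P = 158 - 405/4 = 227/4.
Helios's profit: (227/4 - 23)·(135/2) - 2014 = 264.1250.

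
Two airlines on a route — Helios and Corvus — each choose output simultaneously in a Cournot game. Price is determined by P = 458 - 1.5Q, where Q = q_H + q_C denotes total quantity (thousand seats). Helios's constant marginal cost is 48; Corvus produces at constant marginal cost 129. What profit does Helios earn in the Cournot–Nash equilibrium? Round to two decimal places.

17857.85

Helios's profit: π_H = (458 - 1.5Q)q_H - (48q_H). Setting ∂π_H/∂q_H = 0: 410 - 3q_H - (3/2)(q_C) = 0.
Corvus's profit: π_C = (458 - 1.5Q)q_C - (129q_C). Setting ∂π_C/∂q_C = 0: 329 - 3q_C - (3/2)(q_H) = 0.
Rearranging gives the reaction functions q_H = (410 - (3/2)q_C)/3 and q_C = (329 - (3/2)q_H)/3.
Solving the pair: q_H = 982/9, q_C = 496/9.
Price P = 458 - (3/2)·(1478/9) = 635/3.
Helios's profit: (635/3 - 48)·(982/9) = 17857.8519.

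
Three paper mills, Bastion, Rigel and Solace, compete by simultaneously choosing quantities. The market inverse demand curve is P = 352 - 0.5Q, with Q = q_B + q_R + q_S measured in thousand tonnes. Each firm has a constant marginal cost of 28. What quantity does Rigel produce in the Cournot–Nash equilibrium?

162

Each firm earns π_i = (352 - 0.5Q)q_i - 28q_i.
First-order condition (treating rivals' output as given): 324 - q_i - (1/2)·Σ_{j≠i} q_j = 0.
With identical firms every q_j equals q_i, so Σ_{j≠i} q_j = 2q_i and 324 = 2q_i, giving q_i = 162.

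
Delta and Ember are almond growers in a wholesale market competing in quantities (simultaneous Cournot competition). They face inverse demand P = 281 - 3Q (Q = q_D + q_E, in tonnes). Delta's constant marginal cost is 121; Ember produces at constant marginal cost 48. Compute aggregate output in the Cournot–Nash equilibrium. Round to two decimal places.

Delta's profit: π_D = (281 - 3Q)q_D - (121q_D). Setting ∂π_D/∂q_D = 0: 160 - 6q_D - 3(q_E) = 0.
Ember's profit: π_E = (281 - 3Q)q_E - (48q_E). Setting ∂π_E/∂q_E = 0: 233 - 6q_E - 3(q_D) = 0.
Best responses: q_D = (160 - 3q_E)/6, q_E = (233 - 3q_D)/6.
Substituting one into the other gives q_D = 29/3 and q_E = 34.
Total output Q = 29/3 + 34 = 131/3.

43.67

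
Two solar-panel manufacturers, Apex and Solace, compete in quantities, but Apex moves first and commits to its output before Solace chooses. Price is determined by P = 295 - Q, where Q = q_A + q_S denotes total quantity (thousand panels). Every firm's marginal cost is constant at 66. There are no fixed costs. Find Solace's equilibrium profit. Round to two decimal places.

3277.56

Solve by backward induction. Given q_A, the follower Solace maximises π_S = (295 - q_A - q_S)q_S - 66q_S.
∂π_S/∂q_S = 229 - q_A - 2q_S = 0 gives the reaction function q_S = (229 - q_A)/2.
Apex substitutes q_S(q_A) into its own profit: π_A = q_A(295 - q_A - (229 - q_A)/2) - 66q_A = (361/2 - (1/2)q_A)q_A - 66q_A.
The leader's first-order condition 229/2 - q_A = 0 yields q_A = 229/2.
Then q_S = (229 - 229/2)/2 = 229/4.
Price P = 295 - 687/4 = 493/4.
Solace's profit: (493/4 - 66)·(229/4) = 3277.5625.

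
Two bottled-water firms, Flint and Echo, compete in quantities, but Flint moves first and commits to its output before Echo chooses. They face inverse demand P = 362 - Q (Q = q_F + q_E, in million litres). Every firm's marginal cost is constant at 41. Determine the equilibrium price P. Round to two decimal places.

Solve by backward induction. Given q_F, the follower Echo maximises π_E = (362 - q_F - q_E)q_E - 41q_E.
Follower FOC: 321 - q_F - 2q_E = 0, so q_E(q_F) = (321 - q_F)/2.
Flint substitutes q_E(q_F) into its own profit: π_F = q_F(362 - q_F - (321 - q_F)/2) - 41q_F = (403/2 - (1/2)q_F)q_F - 41q_F.
Leader FOC: 321/2 - q_F = 0, so q_F = 321/2.
Then q_E = (321 - 321/2)/2 = 321/4.
Total output Q = 963/4, so price P = 362 - 963/4 = 485/4.

121.25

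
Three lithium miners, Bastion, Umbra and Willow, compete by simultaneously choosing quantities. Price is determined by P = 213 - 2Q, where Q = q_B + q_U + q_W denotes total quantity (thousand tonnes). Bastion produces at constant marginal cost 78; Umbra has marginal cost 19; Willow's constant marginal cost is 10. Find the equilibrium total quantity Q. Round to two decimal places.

66.50

Bastion's profit: π_B = (213 - 2Q)q_B - (78q_B). Setting ∂π_B/∂q_B = 0: 135 - 4q_B - 2(q_U + q_W) = 0.
Umbra's first-order condition: 194 - 4q_U - 2(q_B + q_W) = 0.
Willow's profit: π_W = (213 - 2Q)q_W - (10q_W). Setting ∂π_W/∂q_W = 0: 203 - 4q_W - 2(q_B + q_U) = 0.
Adding the 3 first-order conditions: 532 − 8Q = 0, so Q = 133/2.
Back-substituting: q_B = (135 − 133)/2 = 1, q_U = (194 − 133)/2 = 61/2, q_W = (203 − 133)/2 = 35.
Total output Q = 1 + 61/2 + 35 = 133/2.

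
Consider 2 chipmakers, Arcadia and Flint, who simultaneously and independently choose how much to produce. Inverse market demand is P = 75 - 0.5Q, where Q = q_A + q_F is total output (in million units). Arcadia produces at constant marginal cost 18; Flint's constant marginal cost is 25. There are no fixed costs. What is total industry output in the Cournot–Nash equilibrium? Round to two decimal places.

71.33

Arcadia's profit: π_A = (75 - 0.5Q)q_A - (18q_A). Setting ∂π_A/∂q_A = 0: 57 - q_A - (1/2)(q_F) = 0.
Flint's first-order condition: 50 - q_F - (1/2)(q_A) = 0.
So q_A = (57 - (1/2)q_F) and q_F = (50 - (1/2)q_A).
Substituting one into the other gives q_A = 128/3 and q_F = 86/3.
Total output Q = 128/3 + 86/3 = 214/3.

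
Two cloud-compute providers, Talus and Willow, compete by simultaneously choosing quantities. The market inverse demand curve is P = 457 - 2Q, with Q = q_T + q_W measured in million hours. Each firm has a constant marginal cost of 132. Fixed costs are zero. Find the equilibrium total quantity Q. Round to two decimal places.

A representative firm's profit is π_i = q_i(457 - 2Q) - 132q_i.
Setting ∂π_i/∂q_i = 0 with rivals' quantities fixed: 325 - 4q_i - 2q_j = 0.
By symmetry each firm produces the same amount; substituting q_j = q_i yields q_i = 325/6.
Total output Q = 325/6 + 325/6 = 325/3.

108.33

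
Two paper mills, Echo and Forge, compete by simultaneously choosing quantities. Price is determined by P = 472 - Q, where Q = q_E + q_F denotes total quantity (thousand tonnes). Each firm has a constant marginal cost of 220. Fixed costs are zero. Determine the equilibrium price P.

A representative firm's profit is π_i = q_i(472 - Q) - 220q_i.
First-order condition (treating rivals' output as given): 252 - 2q_i - q_j = 0.
By symmetry each firm produces the same amount; substituting q_j = q_i yields q_i = 252/3 = 84.
Total output Q = 168, so price P = 472 - 168 = 304.

304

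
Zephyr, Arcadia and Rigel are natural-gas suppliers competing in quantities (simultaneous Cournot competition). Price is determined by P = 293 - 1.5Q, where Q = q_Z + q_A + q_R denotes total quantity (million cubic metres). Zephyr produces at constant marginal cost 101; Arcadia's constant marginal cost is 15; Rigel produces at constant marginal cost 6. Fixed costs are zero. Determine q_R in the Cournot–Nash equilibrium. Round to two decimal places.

Zephyr's profit: π_Z = (293 - 1.5Q)q_Z - (101q_Z). Setting ∂π_Z/∂q_Z = 0: 192 - 3q_Z - (3/2)(q_A + q_R) = 0.
Arcadia's first-order condition: 278 - 3q_A - (3/2)(q_Z + q_R) = 0.
Rigel's first-order condition: 287 - 3q_R - (3/2)(q_Z + q_A) = 0.
Adding the 3 conditions: 757 − 3Q − 3Q = 0, i.e. Q = 757/6.
Back-substituting: q_Z = (192 − 757/4)/(3/2) = 11/6, q_A = (278 − 757/4)/(3/2) = 355/6, q_R = (287 − 757/4)/(3/2) = 391/6.

65.17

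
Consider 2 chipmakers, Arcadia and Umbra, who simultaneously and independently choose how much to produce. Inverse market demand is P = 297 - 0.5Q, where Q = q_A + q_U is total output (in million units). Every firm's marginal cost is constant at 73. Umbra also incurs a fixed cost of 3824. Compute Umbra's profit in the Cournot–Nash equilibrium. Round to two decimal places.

7326.22

A representative firm's profit is π_i = q_i(297 - 0.5Q) - 73q_i.
First-order condition (treating rivals' output as given): 224 - q_i - (1/2)q_j = 0.
With identical firms every q_j equals q_i, so q_j = q_i and 224 = (3/2)q_i, giving q_i = 448/3.
Price P = 297 - (1/2)·(896/3) = 443/3.
Umbra's profit: (443/3 - 73)·(448/3) - 3824 = 7326.2222.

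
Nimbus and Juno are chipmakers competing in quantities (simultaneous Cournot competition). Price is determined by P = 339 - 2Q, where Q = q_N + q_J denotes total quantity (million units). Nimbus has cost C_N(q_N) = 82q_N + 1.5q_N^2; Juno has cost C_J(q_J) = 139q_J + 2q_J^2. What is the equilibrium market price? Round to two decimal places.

Nimbus's profit: π_N = (339 - 2Q)q_N - (82q_N + (3/2)q_N²). Setting ∂π_N/∂q_N = 0: 257 - 7q_N - 2(q_J) = 0.
Juno's profit: π_J = (339 - 2Q)q_J - (139q_J + 2q_J²). Setting ∂π_J/∂q_J = 0: 200 - 8q_J - 2(q_N) = 0.
Rearranging gives the reaction functions q_N = (257 - 2q_J)/7 and q_J = (200 - 2q_N)/8.
Solving the pair: q_N = 414/13, q_J = 443/26.
Total output Q = 1271/26, so price P = 339 - 2·(1271/26) = 241.2308.

241.23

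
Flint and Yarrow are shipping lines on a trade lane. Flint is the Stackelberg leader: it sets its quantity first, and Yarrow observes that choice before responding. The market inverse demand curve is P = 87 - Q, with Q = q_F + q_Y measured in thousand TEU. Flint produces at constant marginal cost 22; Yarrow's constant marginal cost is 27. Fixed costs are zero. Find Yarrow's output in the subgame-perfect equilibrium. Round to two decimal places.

12.50

Solve by backward induction. Given q_F, the follower Yarrow maximises π_Y = (87 - q_F - q_Y)q_Y - 27q_Y.
Follower FOC: 60 - q_F - 2q_Y = 0, so q_Y(q_F) = (60 - q_F)/2.
The leader anticipates this reaction. Substituting into P = 87 - Q gives P = 57 - (1/2)q_F, so π_F = (57 - (1/2)q_F)q_F - 22q_F.
Maximising: ∂π_F/∂q_F = 35 - q_F = 0, giving q_F = 35.
Then q_Y = (60 - 35)/2 = 25/2.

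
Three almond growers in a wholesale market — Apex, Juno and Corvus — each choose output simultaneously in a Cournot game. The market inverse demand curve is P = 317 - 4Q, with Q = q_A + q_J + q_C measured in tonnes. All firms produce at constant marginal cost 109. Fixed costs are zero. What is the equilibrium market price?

161

A representative firm's profit is π_i = q_i(317 - 4Q) - 109q_i.
First-order condition (treating rivals' output as given): 208 - 8q_i - 4·Σ_{j≠i} q_j = 0.
With identical firms every q_j equals q_i, so Σ_{j≠i} q_j = 2q_i and 208 = 16q_i, giving q_i = 13.
Total output Q = 39, so price P = 317 - 4·39 = 161.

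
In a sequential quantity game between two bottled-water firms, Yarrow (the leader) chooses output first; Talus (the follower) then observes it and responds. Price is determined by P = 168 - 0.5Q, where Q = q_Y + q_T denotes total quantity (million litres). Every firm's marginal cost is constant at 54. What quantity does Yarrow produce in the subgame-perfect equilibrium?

Solve by backward induction. Given q_Y, the follower Talus maximises π_T = (168 - (1/2)q_Y - (1/2)q_T)q_T - 54q_T.
Follower FOC: 114 - (1/2)q_Y - q_T = 0, so q_T(q_Y) = (114 - (1/2)q_Y).
The leader anticipates this reaction. Substituting into P = 168 - 0.5Q gives P = 111 - (1/4)q_Y, so π_Y = (111 - (1/4)q_Y)q_Y - 54q_Y.
Leader FOC: 57 - (1/2)q_Y = 0, so q_Y = 114.
Then q_T = (114 - (1/2)·114) = 57.

114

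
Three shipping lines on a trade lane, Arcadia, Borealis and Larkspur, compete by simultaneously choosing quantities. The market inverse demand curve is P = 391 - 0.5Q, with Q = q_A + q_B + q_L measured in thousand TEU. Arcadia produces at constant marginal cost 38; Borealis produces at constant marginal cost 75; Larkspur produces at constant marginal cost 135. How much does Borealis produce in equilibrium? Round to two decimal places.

169.50

Arcadia's profit: π_A = (391 - 0.5Q)q_A - (38q_A). Setting ∂π_A/∂q_A = 0: 353 - q_A - (1/2)(q_B + q_L) = 0.
Borealis's profit: π_B = (391 - 0.5Q)q_B - (75q_B). Setting ∂π_B/∂q_B = 0: 316 - q_B - (1/2)(q_A + q_L) = 0.
Larkspur's profit: π_L = (391 - 0.5Q)q_L - (135q_L). Setting ∂π_L/∂q_L = 0: 256 - q_L - (1/2)(q_A + q_B) = 0.
Summing all 3 equations gives 925 − 2Q = 0, hence Q = 925/2.
Back-substituting: q_A = (353 − 925/4)/(1/2) = 487/2, q_B = (316 − 925/4)/(1/2) = 339/2, q_L = (256 − 925/4)/(1/2) = 99/2.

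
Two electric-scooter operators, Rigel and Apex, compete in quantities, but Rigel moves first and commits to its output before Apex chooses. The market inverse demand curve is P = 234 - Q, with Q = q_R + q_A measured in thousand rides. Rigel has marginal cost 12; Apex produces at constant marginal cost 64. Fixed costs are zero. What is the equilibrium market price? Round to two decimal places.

80.50

Solve by backward induction. Given q_R, the follower Apex maximises π_A = (234 - q_R - q_A)q_A - 64q_A.
Follower FOC: 170 - q_R - 2q_A = 0, so q_A(q_R) = (170 - q_R)/2.
The leader anticipates this reaction. Substituting into P = 234 - Q gives P = 149 - (1/2)q_R, so π_R = (149 - (1/2)q_R)q_R - 12q_R.
The leader's first-order condition 137 - q_R = 0 yields q_R = 137.
Then q_A = (170 - 137)/2 = 33/2.
Total output Q = 307/2, so price P = 234 - 307/2 = 161/2.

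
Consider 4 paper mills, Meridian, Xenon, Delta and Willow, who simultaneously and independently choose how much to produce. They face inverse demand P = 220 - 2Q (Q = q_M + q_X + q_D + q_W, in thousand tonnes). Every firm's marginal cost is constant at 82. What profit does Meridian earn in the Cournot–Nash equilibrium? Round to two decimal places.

Each firm earns π_i = (220 - 2Q)q_i - 82q_i.
Setting ∂π_i/∂q_i = 0 with rivals' quantities fixed: 138 - 4q_i - 2·Σ_{j≠i} q_j = 0.
By symmetry each firm produces the same amount; substituting Σ_{j≠i} q_j = 3q_i yields q_i = 138/10 = 69/5.
Price P = 220 - 2·(276/5) = 548/5.
Meridian's profit: (548/5 - 82)·(69/5) = 380.8800.

380.88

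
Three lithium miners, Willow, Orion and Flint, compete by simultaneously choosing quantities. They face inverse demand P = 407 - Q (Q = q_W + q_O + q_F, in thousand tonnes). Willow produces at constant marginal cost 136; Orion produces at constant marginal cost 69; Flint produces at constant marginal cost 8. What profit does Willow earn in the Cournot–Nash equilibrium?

361

Willow's profit: π_W = (407 - Q)q_W - (136q_W). Setting ∂π_W/∂q_W = 0: 271 - 2q_W - (q_O + q_F) = 0.
Orion's profit: π_O = (407 - Q)q_O - (69q_O). Setting ∂π_O/∂q_O = 0: 338 - 2q_O - (q_W + q_F) = 0.
Flint's profit: π_F = (407 - Q)q_F - (8q_F). Setting ∂π_F/∂q_F = 0: 399 - 2q_F - (q_W + q_O) = 0.
Adding the 3 first-order conditions: 1008 − 4Q = 0, so Q = 252.
Back-substituting: q_W = (271 − 252) = 19, q_O = (338 − 252) = 86, q_F = (399 − 252) = 147.
Price P = 407 - 252 = 155.
Willow's profit: (155 - 136)·19 = 361.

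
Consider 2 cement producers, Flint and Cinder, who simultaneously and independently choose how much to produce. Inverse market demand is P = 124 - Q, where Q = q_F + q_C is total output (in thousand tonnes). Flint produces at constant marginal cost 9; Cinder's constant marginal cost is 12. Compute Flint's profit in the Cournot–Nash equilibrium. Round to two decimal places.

1547.11

Flint's profit: π_F = (124 - Q)q_F - (9q_F). Setting ∂π_F/∂q_F = 0: 115 - 2q_F - (q_C) = 0.
Cinder's profit: π_C = (124 - Q)q_C - (12q_C). Setting ∂π_C/∂q_C = 0: 112 - 2q_C - (q_F) = 0.
Best responses: q_F = (115 - q_C)/2, q_C = (112 - q_F)/2.
Solving the pair: q_F = 118/3, q_C = 109/3.
Price P = 124 - 227/3 = 145/3.
Flint's profit: (145/3 - 9)·(118/3) = 1547.1111.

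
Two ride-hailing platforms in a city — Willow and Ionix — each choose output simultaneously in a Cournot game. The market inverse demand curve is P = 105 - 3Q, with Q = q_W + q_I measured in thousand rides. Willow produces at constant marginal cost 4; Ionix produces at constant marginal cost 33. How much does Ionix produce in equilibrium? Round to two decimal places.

4.78

Willow's profit: π_W = (105 - 3Q)q_W - (4q_W). Setting ∂π_W/∂q_W = 0: 101 - 6q_W - 3(q_I) = 0.
Ionix's profit: π_I = (105 - 3Q)q_I - (33q_I). Setting ∂π_I/∂q_I = 0: 72 - 6q_I - 3(q_W) = 0.
Best responses: q_W = (101 - 3q_I)/6, q_I = (72 - 3q_W)/6.
Solving the pair: q_W = 130/9, q_I = 43/9.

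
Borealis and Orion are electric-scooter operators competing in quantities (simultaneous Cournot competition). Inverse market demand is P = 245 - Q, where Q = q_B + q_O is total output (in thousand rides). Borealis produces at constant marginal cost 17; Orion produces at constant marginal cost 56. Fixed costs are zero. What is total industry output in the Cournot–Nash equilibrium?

139

Borealis's profit: π_B = (245 - Q)q_B - (17q_B). Setting ∂π_B/∂q_B = 0: 228 - 2q_B - (q_O) = 0.
Orion's profit: π_O = (245 - Q)q_O - (56q_O). Setting ∂π_O/∂q_O = 0: 189 - 2q_O - (q_B) = 0.
Rearranging gives the reaction functions q_B = (228 - q_O)/2 and q_O = (189 - q_B)/2.
Solving the pair: q_B = 89, q_O = 50.
Total output Q = 89 + 50 = 139.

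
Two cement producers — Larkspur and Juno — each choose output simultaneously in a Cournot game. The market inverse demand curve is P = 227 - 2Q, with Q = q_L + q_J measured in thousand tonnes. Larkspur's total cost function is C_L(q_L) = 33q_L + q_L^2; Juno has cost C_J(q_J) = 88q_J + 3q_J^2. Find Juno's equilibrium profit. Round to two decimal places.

Larkspur's profit: π_L = (227 - 2Q)q_L - (33q_L + q_L²). Setting ∂π_L/∂q_L = 0: 194 - 6q_L - 2(q_J) = 0.
Juno's first-order condition: 139 - 10q_J - 2(q_L) = 0.
So q_L = (194 - 2q_J)/6 and q_J = (139 - 2q_L)/10.
Substituting one into the other gives q_L = 831/28 and q_J = 223/28.
Price P = 227 - 2·(527/14) = 1062/7.
Juno's profit: (1062/7)·(223/28) - 88·(223/28) - 3(223/28)² = 317.1492.

317.15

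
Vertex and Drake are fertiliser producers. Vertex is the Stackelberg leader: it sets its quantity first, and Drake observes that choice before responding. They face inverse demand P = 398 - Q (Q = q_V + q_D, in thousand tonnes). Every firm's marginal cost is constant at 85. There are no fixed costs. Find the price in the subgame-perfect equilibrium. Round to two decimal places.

163.25

Solve by backward induction. Given q_V, the follower Drake maximises π_D = (398 - q_V - q_D)q_D - 85q_D.
Follower FOC: 313 - q_V - 2q_D = 0, so q_D(q_V) = (313 - q_V)/2.
The leader anticipates this reaction. Substituting into P = 398 - Q gives P = 483/2 - (1/2)q_V, so π_V = (483/2 - (1/2)q_V)q_V - 85q_V.
The leader's first-order condition 313/2 - q_V = 0 yields q_V = 313/2.
Then q_D = (313 - 313/2)/2 = 313/4.
Total output Q = 939/4, so price P = 398 - 939/4 = 653/4.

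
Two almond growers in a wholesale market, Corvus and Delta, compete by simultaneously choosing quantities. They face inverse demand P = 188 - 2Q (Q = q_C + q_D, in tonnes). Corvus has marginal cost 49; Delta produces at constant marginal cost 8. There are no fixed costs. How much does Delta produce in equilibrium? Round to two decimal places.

36.83

Corvus's profit: π_C = (188 - 2Q)q_C - (49q_C). Setting ∂π_C/∂q_C = 0: 139 - 4q_C - 2(q_D) = 0.
Delta's profit: π_D = (188 - 2Q)q_D - (8q_D). Setting ∂π_D/∂q_D = 0: 180 - 4q_D - 2(q_C) = 0.
Best responses: q_C = (139 - 2q_D)/4, q_D = (180 - 2q_C)/4.
Solving the pair: q_C = 49/3, q_D = 221/6.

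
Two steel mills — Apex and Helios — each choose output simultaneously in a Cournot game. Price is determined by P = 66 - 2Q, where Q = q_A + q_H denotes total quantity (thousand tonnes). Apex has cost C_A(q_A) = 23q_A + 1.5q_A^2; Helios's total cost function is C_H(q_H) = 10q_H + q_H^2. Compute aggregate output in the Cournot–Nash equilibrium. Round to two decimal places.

11.89

Apex's profit: π_A = (66 - 2Q)q_A - (23q_A + (3/2)q_A²). Setting ∂π_A/∂q_A = 0: 43 - 7q_A - 2(q_H) = 0.
Helios's first-order condition: 56 - 6q_H - 2(q_A) = 0.
Rearranging gives the reaction functions q_A = (43 - 2q_H)/7 and q_H = (56 - 2q_A)/6.
Substituting one into the other gives q_A = 73/19 and q_H = 153/19.
Total output Q = 73/19 + 153/19 = 226/19.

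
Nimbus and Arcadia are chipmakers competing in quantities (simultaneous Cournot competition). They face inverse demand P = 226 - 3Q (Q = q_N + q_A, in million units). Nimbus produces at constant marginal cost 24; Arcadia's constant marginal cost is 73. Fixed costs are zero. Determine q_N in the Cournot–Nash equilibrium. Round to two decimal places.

27.89

Nimbus's profit: π_N = (226 - 3Q)q_N - (24q_N). Setting ∂π_N/∂q_N = 0: 202 - 6q_N - 3(q_A) = 0.
Arcadia's first-order condition: 153 - 6q_A - 3(q_N) = 0.
Best responses: q_N = (202 - 3q_A)/6, q_A = (153 - 3q_N)/6.
Solving the pair: q_N = 251/9, q_A = 104/9.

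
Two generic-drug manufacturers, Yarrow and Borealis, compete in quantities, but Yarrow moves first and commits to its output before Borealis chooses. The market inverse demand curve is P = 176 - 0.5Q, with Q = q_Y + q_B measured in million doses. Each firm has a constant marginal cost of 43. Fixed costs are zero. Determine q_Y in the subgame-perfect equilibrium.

The follower Borealis best-responds to any q_Y: π_B = (176 - 0.5Q)q_B - 43q_B.
Follower FOC: 133 - (1/2)q_Y - q_B = 0, so q_B(q_Y) = (133 - (1/2)q_Y).
Yarrow substitutes q_B(q_Y) into its own profit: π_Y = q_Y(176 - (1/2)q_Y - (133 - (1/2)q_Y)/2) - 43q_Y = (219/2 - (1/4)q_Y)q_Y - 43q_Y.
The leader's first-order condition 133/2 - (1/2)q_Y = 0 yields q_Y = 133.
Then q_B = (133 - (1/2)·133) = 133/2.

133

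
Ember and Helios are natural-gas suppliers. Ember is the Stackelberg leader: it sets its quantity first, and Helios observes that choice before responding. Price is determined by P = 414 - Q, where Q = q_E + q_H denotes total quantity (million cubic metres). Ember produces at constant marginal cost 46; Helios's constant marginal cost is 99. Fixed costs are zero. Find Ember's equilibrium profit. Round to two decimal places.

Solve by backward induction. Given q_E, the follower Helios maximises π_H = (414 - q_E - q_H)q_H - 99q_H.
Setting the follower's marginal profit to zero, 315 - q_E - 2q_H = 0, i.e. q_H = (315 - q_E)/2.
Ember substitutes q_H(q_E) into its own profit: π_E = q_E(414 - q_E - (315 - q_E)/2) - 46q_E = (513/2 - (1/2)q_E)q_E - 46q_E.
Maximising: ∂π_E/∂q_E = 421/2 - q_E = 0, giving q_E = 421/2.
Then q_H = (315 - 421/2)/2 = 209/4.
Price P = 414 - 1051/4 = 605/4.
Ember's profit: (605/4 - 46)·(421/2) = 22155.1250.

22155.13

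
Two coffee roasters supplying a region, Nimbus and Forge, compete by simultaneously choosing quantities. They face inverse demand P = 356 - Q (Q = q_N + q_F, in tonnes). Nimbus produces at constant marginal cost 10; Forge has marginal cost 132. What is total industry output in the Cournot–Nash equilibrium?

190

Nimbus's profit: π_N = (356 - Q)q_N - (10q_N). Setting ∂π_N/∂q_N = 0: 346 - 2q_N - (q_F) = 0.
Forge's first-order condition: 224 - 2q_F - (q_N) = 0.
Best responses: q_N = (346 - q_F)/2, q_F = (224 - q_N)/2.
Solving the pair: q_N = 156, q_F = 34.
Total output Q = 156 + 34 = 190.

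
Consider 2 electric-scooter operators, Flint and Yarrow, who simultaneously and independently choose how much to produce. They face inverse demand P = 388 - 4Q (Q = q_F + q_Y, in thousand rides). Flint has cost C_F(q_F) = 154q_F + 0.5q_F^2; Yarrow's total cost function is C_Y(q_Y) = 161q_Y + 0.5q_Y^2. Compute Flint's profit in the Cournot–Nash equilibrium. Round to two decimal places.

Flint's profit: π_F = (388 - 4Q)q_F - (154q_F + (1/2)q_F²). Setting ∂π_F/∂q_F = 0: 234 - 9q_F - 4(q_Y) = 0.
Yarrow's first-order condition: 227 - 9q_Y - 4(q_F) = 0.
So q_F = (234 - 4q_Y)/9 and q_Y = (227 - 4q_F)/9.
Solving the pair: q_F = 1198/65, q_Y = 1107/65.
Price P = 388 - 4·(461/13) = 246.1538.
Flint's profit: 246.1538·(1198/65) - 154·(1198/65) - (1/2)(1198/65)² = 1528.6196.

1528.62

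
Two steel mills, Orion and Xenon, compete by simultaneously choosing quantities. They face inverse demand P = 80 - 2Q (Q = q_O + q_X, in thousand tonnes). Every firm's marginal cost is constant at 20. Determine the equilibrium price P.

40

A representative firm's profit is π_i = q_i(80 - 2Q) - 20q_i.
Setting ∂π_i/∂q_i = 0 with rivals' quantities fixed: 60 - 4q_i - 2q_j = 0.
By symmetry each firm produces the same amount; substituting q_j = q_i yields q_i = 60/6 = 10.
Total output Q = 20, so price P = 80 - 2·20 = 40.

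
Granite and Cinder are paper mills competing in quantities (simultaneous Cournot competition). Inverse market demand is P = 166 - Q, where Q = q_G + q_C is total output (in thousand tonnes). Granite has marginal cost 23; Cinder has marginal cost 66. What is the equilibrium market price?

Granite's profit: π_G = (166 - Q)q_G - (23q_G). Setting ∂π_G/∂q_G = 0: 143 - 2q_G - (q_C) = 0.
Cinder's profit: π_C = (166 - Q)q_C - (66q_C). Setting ∂π_C/∂q_C = 0: 100 - 2q_C - (q_G) = 0.
So q_G = (143 - q_C)/2 and q_C = (100 - q_G)/2.
Solving the pair: q_G = 62, q_C = 19.
Total output Q = 81, so price P = 166 - 81 = 85.

85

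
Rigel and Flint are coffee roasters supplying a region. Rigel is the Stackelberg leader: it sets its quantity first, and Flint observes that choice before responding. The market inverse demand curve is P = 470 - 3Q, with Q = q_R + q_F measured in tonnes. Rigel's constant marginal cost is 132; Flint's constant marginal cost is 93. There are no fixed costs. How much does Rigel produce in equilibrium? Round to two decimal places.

The follower Flint best-responds to any q_R: π_F = (470 - 3Q)q_F - 93q_F.
Setting the follower's marginal profit to zero, 377 - 3q_R - 6q_F = 0, i.e. q_F = (377 - 3q_R)/6.
Rigel substitutes q_F(q_R) into its own profit: π_R = q_R(470 - 3q_R - (377 - 3q_R)/2) - 132q_R = (563/2 - (3/2)q_R)q_R - 132q_R.
Leader FOC: 299/2 - 3q_R = 0, so q_R = 299/6.
Then q_F = (377 - 3·(299/6))/6 = 455/12.

49.83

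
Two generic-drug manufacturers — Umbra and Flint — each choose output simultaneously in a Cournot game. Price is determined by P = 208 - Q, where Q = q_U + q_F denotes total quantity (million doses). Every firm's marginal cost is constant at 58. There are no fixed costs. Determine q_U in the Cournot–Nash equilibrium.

50

A representative firm's profit is π_i = q_i(208 - Q) - 58q_i.
Setting ∂π_i/∂q_i = 0 with rivals' quantities fixed: 150 - 2q_i - q_j = 0.
With identical firms every q_j equals q_i, so q_j = q_i and 150 = 3q_i, giving q_i = 50.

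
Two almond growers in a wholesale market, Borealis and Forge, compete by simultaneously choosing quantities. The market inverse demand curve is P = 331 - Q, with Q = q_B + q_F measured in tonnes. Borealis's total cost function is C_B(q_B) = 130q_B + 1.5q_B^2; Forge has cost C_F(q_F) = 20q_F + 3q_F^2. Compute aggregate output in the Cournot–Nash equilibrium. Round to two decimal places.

Borealis's profit: π_B = (331 - Q)q_B - (130q_B + (3/2)q_B²). Setting ∂π_B/∂q_B = 0: 201 - 5q_B - (q_F) = 0.
Forge's first-order condition: 311 - 8q_F - (q_B) = 0.
So q_B = (201 - q_F)/5 and q_F = (311 - q_B)/8.
Solving the pair: q_B = 1297/39, q_F = 1354/39.
Total output Q = 1297/39 + 1354/39 = 67.9744.

67.97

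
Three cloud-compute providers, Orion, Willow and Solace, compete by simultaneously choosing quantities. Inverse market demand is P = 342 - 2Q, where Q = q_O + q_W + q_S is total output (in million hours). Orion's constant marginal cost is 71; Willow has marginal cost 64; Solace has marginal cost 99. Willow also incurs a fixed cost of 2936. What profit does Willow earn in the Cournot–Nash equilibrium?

264

Orion's profit: π_O = (342 - 2Q)q_O - (71q_O). Setting ∂π_O/∂q_O = 0: 271 - 4q_O - 2(q_W + q_S) = 0.
Willow's profit: π_W = (342 - 2Q)q_W - (64q_W). Setting ∂π_W/∂q_W = 0: 278 - 4q_W - 2(q_O + q_S) = 0.
Solace's first-order condition: 243 - 4q_S - 2(q_O + q_W) = 0.
Adding the 3 first-order conditions: 792 − 8Q = 0, so Q = 99.
Back-substituting: q_O = (271 − 198)/2 = 73/2, q_W = (278 − 198)/2 = 40, q_S = (243 − 198)/2 = 45/2.
Price P = 342 - 2·99 = 144.
Willow's profit: (144 - 64)·40 - 2936 = 264.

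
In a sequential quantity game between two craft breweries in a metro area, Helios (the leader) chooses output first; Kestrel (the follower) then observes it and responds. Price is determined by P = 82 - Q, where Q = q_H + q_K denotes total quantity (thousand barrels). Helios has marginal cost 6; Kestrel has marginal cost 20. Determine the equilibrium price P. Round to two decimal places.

28.50

The follower Kestrel best-responds to any q_H: π_K = (82 - Q)q_K - 20q_K.
Follower FOC: 62 - q_H - 2q_K = 0, so q_K(q_H) = (62 - q_H)/2.
Helios substitutes q_K(q_H) into its own profit: π_H = q_H(82 - q_H - (62 - q_H)/2) - 6q_H = (51 - (1/2)q_H)q_H - 6q_H.
Maximising: ∂π_H/∂q_H = 45 - q_H = 0, giving q_H = 45.
Then q_K = (62 - 45)/2 = 17/2.
Total output Q = 107/2, so price P = 82 - 107/2 = 57/2.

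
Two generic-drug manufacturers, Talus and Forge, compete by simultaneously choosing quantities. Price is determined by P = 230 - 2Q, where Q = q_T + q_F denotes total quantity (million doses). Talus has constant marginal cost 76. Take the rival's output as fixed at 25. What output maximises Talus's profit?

26

With the rival's output fixed at 25, Talus's profit is π_T = (230 - 2·25 - 2q_T)q_T - (76q_T) = (180 - 2q_T)q_T - (76q_T).
∂π_T/∂q_T = 104 - 4q_T = 0, so q_T = 26.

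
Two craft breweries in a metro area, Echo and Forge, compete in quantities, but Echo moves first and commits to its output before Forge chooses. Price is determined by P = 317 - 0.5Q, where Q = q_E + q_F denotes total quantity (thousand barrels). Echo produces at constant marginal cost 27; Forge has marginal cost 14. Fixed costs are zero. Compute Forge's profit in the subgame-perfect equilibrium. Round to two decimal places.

13530.13

The follower Forge best-responds to any q_E: π_F = (317 - 0.5Q)q_F - 14q_F.
Follower FOC: 303 - (1/2)q_E - q_F = 0, so q_F(q_E) = (303 - (1/2)q_E).
The leader anticipates this reaction. Substituting into P = 317 - 0.5Q gives P = 331/2 - (1/4)q_E, so π_E = (331/2 - (1/4)q_E)q_E - 27q_E.
The leader's first-order condition 277/2 - (1/2)q_E = 0 yields q_E = 277.
Then q_F = (303 - (1/2)·277) = 329/2.
Price P = 317 - (1/2)·(883/2) = 385/4.
Forge's profit: (385/4 - 14)·(329/2) = 13530.1250.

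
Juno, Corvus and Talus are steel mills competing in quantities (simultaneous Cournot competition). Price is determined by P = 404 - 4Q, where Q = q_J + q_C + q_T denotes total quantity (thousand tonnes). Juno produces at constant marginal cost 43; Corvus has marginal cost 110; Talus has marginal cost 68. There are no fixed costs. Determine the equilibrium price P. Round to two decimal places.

156.25

Juno's profit: π_J = (404 - 4Q)q_J - (43q_J). Setting ∂π_J/∂q_J = 0: 361 - 8q_J - 4(q_C + q_T) = 0.
Corvus's profit: π_C = (404 - 4Q)q_C - (110q_C). Setting ∂π_C/∂q_C = 0: 294 - 8q_C - 4(q_J + q_T) = 0.
Talus's profit: π_T = (404 - 4Q)q_T - (68q_T). Setting ∂π_T/∂q_T = 0: 336 - 8q_T - 4(q_J + q_C) = 0.
Adding the 3 first-order conditions: 991 − 16Q = 0, so Q = 991/16.
Back-substituting: q_J = (361 − 991/4)/4 = 453/16, q_C = (294 − 991/4)/4 = 185/16, q_T = (336 − 991/4)/4 = 353/16.
Total output Q = 991/16, so price P = 404 - 4·(991/16) = 625/4.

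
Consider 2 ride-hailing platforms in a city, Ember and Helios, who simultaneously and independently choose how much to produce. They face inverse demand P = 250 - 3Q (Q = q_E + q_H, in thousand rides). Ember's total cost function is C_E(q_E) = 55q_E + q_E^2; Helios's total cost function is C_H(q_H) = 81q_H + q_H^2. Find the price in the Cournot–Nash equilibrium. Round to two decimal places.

150.73

Ember's profit: π_E = (250 - 3Q)q_E - (55q_E + q_E²). Setting ∂π_E/∂q_E = 0: 195 - 8q_E - 3(q_H) = 0.
Helios's first-order condition: 169 - 8q_H - 3(q_E) = 0.
So q_E = (195 - 3q_H)/8 and q_H = (169 - 3q_E)/8.
Solving the pair: q_E = 1053/55, q_H = 767/55.
Total output Q = 364/11, so price P = 250 - 3·(364/11) = 1658/11.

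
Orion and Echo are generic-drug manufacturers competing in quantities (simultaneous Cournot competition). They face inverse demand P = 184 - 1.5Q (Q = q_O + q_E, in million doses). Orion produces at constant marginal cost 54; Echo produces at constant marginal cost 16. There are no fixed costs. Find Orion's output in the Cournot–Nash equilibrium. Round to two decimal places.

20.44

Orion's profit: π_O = (184 - 1.5Q)q_O - (54q_O). Setting ∂π_O/∂q_O = 0: 130 - 3q_O - (3/2)(q_E) = 0.
Echo's first-order condition: 168 - 3q_E - (3/2)(q_O) = 0.
Best responses: q_O = (130 - (3/2)q_E)/3, q_E = (168 - (3/2)q_O)/3.
Substituting one into the other gives q_O = 184/9 and q_E = 412/9.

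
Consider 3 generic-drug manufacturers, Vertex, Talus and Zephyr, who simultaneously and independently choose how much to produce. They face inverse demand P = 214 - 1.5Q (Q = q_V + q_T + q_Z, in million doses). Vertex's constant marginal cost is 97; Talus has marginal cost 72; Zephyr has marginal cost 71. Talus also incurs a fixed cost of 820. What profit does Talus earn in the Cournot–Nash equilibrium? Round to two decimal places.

Vertex's profit: π_V = (214 - 1.5Q)q_V - (97q_V). Setting ∂π_V/∂q_V = 0: 117 - 3q_V - (3/2)(q_T + q_Z) = 0.
Talus's profit: π_T = (214 - 1.5Q)q_T - (72q_T). Setting ∂π_T/∂q_T = 0: 142 - 3q_T - (3/2)(q_V + q_Z) = 0.
Zephyr's first-order condition: 143 - 3q_Z - (3/2)(q_V + q_T) = 0.
Summing all 3 equations gives 402 − 6Q = 0, hence Q = 67.
Back-substituting: q_V = (117 − 201/2)/(3/2) = 11, q_T = (142 − 201/2)/(3/2) = 83/3, q_Z = (143 − 201/2)/(3/2) = 85/3.
Price P = 214 - (3/2)·67 = 227/2.
Talus's profit: (227/2 - 72)·(83/3) - 820 = 1969/6.

328.17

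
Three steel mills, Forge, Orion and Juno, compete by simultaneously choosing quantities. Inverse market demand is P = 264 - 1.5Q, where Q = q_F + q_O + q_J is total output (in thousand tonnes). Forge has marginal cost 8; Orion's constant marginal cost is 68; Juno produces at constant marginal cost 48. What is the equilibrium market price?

97

Forge's profit: π_F = (264 - 1.5Q)q_F - (8q_F). Setting ∂π_F/∂q_F = 0: 256 - 3q_F - (3/2)(q_O + q_J) = 0.
Orion's profit: π_O = (264 - 1.5Q)q_O - (68q_O). Setting ∂π_O/∂q_O = 0: 196 - 3q_O - (3/2)(q_F + q_J) = 0.
Juno's first-order condition: 216 - 3q_J - (3/2)(q_F + q_O) = 0.
Adding the 3 first-order conditions: 668 − 6Q = 0, so Q = 334/3.
Back-substituting: q_F = (256 − 167)/(3/2) = 178/3, q_O = (196 − 167)/(3/2) = 58/3, q_J = (216 − 167)/(3/2) = 98/3.
Total output Q = 334/3, so price P = 264 - (3/2)·(334/3) = 97.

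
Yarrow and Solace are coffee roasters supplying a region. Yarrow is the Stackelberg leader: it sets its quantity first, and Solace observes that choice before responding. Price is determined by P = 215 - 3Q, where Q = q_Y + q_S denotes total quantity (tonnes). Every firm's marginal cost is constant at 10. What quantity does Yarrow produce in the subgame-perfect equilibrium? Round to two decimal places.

The follower Solace best-responds to any q_Y: π_S = (215 - 3Q)q_S - 10q_S.
Follower FOC: 205 - 3q_Y - 6q_S = 0, so q_S(q_Y) = (205 - 3q_Y)/6.
The leader anticipates this reaction. Substituting into P = 215 - 3Q gives P = 225/2 - (3/2)q_Y, so π_Y = (225/2 - (3/2)q_Y)q_Y - 10q_Y.
Maximising: ∂π_Y/∂q_Y = 205/2 - 3q_Y = 0, giving q_Y = 205/6.
Then q_S = (205 - 3·(205/6))/6 = 205/12.

34.17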